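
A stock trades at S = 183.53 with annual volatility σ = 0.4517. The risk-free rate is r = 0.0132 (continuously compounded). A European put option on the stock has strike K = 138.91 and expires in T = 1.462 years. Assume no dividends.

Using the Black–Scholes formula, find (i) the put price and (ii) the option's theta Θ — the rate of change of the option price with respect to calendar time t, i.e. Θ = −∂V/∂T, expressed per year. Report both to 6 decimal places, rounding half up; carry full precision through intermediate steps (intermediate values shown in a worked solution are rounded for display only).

σ√T = 0.4517·√1.462 = 0.546165
d₁ = (ln(S/K) + (r+σ²/2)T) / (σ√T) = (ln(183.53/138.91) + (0.0132+0.4517²/2)·1.462) / 0.546165 = (0.278552 + 0.168446) / 0.546165 = 0.818431
d₂ = d₁ − σ√T = 0.818431 − 0.546165 = 0.272266
e^{−rT} = e^{−0.0132·1.462} = 0.980887
N(−d₁) = 0.206556,  N(−d₂) = 0.392709
Put price V = K·e^{−rT}·N(−d₂) − S·N(−d₁) = 53.508503 − 37.909136 = 15.599367
φ(d₁) = (1/√(2π))·e^{−d₁²/2} = 0.285403
Θ = −S·φ(d₁)·σ/(2√T) + r·K·e^{−rT}·N(−d₂) = −9.783898 + 0.706312 = -9.077586

price = 15.599367
Θ = -9.077586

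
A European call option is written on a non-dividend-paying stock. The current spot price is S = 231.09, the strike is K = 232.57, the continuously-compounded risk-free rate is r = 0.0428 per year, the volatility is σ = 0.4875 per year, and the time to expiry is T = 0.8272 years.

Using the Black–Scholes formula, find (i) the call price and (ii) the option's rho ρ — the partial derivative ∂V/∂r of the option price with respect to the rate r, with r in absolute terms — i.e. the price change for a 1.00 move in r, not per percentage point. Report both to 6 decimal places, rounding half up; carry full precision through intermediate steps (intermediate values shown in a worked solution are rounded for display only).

price = 43.353159
ρ = 81.317668

σ√T = 0.4875·√0.8272 = 0.443384
d₁ = (ln(S/K) + (r+σ²/2)T) / (σ√T) = (ln(231.09/232.57) + (0.0428+0.4875²/2)·0.8272) / 0.443384 = (-0.006384 + 0.133699) / 0.443384 = 0.287143
d₂ = d₁ − σ√T = 0.287143 − 0.443384 = -0.156240
e^{−rT} = e^{−0.0428·0.8272} = 0.965215
N(d₁) = 0.612999,  N(d₂) = 0.437922
Call price V = S·N(d₁) − K·e^{−rT}·N(d₂) = 141.657884 − 98.304725 = 43.353159
ρ = K·T·e^{−rT}·N(d₂) = 81.317668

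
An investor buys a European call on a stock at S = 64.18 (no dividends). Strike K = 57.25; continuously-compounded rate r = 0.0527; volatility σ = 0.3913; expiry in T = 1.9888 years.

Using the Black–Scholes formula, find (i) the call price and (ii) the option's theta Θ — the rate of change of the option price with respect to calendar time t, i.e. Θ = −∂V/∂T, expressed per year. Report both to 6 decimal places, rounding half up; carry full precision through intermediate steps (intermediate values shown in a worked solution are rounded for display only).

σ√T = 0.3913·√1.9888 = 0.551830
d₁ = (ln(S/K) + (r+σ²/2)T) / (σ√T) = (ln(64.18/57.25) + (0.0527+0.3913²/2)·1.9888) / 0.551830 = (0.114264 + 0.257068) / 0.551830 = 0.672910
d₂ = d₁ − σ√T = 0.672910 − 0.551830 = 0.121080
e^{−rT} = e^{−0.0527·1.9888} = 0.900496
N(d₁) = 0.749498,  N(d₂) = 0.548186
Call price V = S·N(d₁) − K·e^{−rT}·N(d₂) = 48.102764 − 28.260850 = 19.841914
φ(d₁) = (1/√(2π))·e^{−d₁²/2} = 0.318115
Θ = −S·φ(d₁)·σ/(2√T) − r·K·e^{−rT}·N(d₂) = −2.832488 − 1.489347 = -4.321835

price = 19.841914
Θ = -4.321835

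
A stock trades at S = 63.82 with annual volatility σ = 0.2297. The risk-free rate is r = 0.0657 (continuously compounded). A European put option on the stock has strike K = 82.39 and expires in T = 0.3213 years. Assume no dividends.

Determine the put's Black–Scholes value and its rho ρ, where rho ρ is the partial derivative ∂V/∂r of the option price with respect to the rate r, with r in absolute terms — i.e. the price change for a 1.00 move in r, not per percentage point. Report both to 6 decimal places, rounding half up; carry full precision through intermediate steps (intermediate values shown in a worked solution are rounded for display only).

price = 16.982366
ρ = -25.112257

σ√T = 0.2297·√0.3213 = 0.130202
d₁ = (ln(S/K) + (r+σ²/2)T) / (σ√T) = (ln(63.82/82.39) + (0.0657+0.2297²/2)·0.3213) / 0.130202 = (-0.255397 + 0.029586) / 0.130202 = -1.734324
d₂ = d₁ − σ√T = -1.734324 − 0.130202 = -1.864526
e^{−rT} = e^{−0.0657·0.3213} = 0.979112
N(−d₁) = 0.958570,  N(−d₂) = 0.968876
Put price V = K·e^{−rT}·N(−d₂) − S·N(−d₁) = 78.158286 − 61.175919 = 16.982366
ρ = −K·T·e^{−rT}·N(−d₂) = -25.112257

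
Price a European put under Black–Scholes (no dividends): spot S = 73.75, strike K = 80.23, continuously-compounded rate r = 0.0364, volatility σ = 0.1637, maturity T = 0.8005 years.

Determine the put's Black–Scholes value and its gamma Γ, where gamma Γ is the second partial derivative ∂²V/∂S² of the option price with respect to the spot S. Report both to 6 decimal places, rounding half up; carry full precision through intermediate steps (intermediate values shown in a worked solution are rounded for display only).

σ√T = 0.1637·√0.8005 = 0.146463
d₁ = (ln(S/K) + (r+σ²/2)T) / (σ√T) = (ln(73.75/80.23) + (0.0364+0.1637²/2)·0.8005) / 0.146463 = (-0.084217 + 0.039864) / 0.146463 = -0.302823
d₂ = d₁ − σ√T = -0.302823 − 0.146463 = -0.449287
e^{−rT} = e^{−0.0364·0.8005} = 0.971282
N(−d₁) = 0.618988,  N(−d₂) = 0.673388
Put price V = K·e^{−rT}·N(−d₂) − S·N(−d₁) = 52.474381 − 45.650343 = 6.824038
φ(d₁) = (1/√(2π))·e^{−d₁²/2} = 0.381063
Γ = φ(d₁) / (S·σ·√T) = 0.035278

price = 6.824038
Γ = 0.035278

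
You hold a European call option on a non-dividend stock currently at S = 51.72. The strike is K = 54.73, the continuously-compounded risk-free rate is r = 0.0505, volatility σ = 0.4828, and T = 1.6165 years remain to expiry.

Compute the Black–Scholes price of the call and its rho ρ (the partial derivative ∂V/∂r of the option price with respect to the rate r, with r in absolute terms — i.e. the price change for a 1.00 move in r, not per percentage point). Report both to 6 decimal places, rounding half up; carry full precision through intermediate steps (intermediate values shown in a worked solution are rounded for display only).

σ√T = 0.4828·√1.6165 = 0.613840
d₁ = (ln(S/K) + (r+σ²/2)T) / (σ√T) = (ln(51.72/54.73) + (0.0505+0.4828²/2)·1.6165) / 0.613840 = (-0.056567 + 0.270033) / 0.613840 = 0.347754
d₂ = d₁ − σ√T = 0.347754 − 0.613840 = -0.266086
e^{−rT} = e^{−0.0505·1.6165} = 0.921610
N(d₁) = 0.635988,  N(d₂) = 0.395087
Call price V = S·N(d₁) − K·e^{−rT}·N(d₂) = 32.893282 − 19.928057 = 12.965225
ρ = K·T·e^{−rT}·N(d₂) = 32.213704

price = 12.965225
ρ = 32.213704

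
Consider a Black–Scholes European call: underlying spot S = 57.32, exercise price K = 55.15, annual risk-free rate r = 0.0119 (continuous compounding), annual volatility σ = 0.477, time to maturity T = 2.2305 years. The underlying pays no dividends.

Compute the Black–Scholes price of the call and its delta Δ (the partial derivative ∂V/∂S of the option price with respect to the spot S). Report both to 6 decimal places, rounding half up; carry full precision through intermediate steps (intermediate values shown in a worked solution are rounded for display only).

price = 17.318663
Δ = 0.672789

σ√T = 0.477·√2.2305 = 0.712393
d₁ = (ln(S/K) + (r+σ²/2)T) / (σ√T) = (ln(57.32/55.15) + (0.0119+0.477²/2)·2.2305) / 0.712393 = (0.038593 + 0.280295) / 0.712393 = 0.447629
d₂ = d₁ − σ√T = 0.447629 − 0.712393 = -0.264764
e^{−rT} = e^{−0.0119·2.2305} = 0.973806
N(d₁) = 0.672789,  N(d₂) = 0.395596
Call price V = S·N(d₁) − K·e^{−rT}·N(d₂) = 38.564291 − 21.245628 = 17.318663
Δ = N(d₁) = 0.672789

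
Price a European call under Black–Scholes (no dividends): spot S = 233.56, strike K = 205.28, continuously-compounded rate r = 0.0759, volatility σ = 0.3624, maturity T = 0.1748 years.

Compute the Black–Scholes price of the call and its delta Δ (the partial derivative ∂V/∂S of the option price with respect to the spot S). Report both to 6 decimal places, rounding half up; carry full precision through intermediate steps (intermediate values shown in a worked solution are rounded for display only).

σ√T = 0.3624·√0.1748 = 0.151516
d₁ = (ln(S/K) + (r+σ²/2)T) / (σ√T) = (ln(233.56/205.28) + (0.0759+0.3624²/2)·0.1748) / 0.151516 = (0.129064 + 0.024746) / 0.151516 = 1.015139
d₂ = d₁ − σ√T = 1.015139 − 0.151516 = 0.863623
e^{−rT} = e^{−0.0759·0.1748} = 0.986820
N(d₁) = 0.844980,  N(d₂) = 0.806103
Call price V = S·N(d₁) − K·e^{−rT}·N(d₂) = 197.353596 − 163.295795 = 34.057801
Δ = N(d₁) = 0.844980

price = 34.057801
Δ = 0.844980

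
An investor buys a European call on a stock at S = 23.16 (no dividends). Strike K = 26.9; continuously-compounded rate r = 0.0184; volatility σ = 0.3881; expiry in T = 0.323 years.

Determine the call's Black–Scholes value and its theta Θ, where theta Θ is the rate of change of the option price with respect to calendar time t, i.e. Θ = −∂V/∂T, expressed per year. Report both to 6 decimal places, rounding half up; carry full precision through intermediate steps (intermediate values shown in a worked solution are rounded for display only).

price = 0.847523
Θ = -2.834291

σ√T = 0.3881·√0.323 = 0.220569
d₁ = (ln(S/K) + (r+σ²/2)T) / (σ√T) = (ln(23.16/26.9) + (0.0184+0.3881²/2)·0.323) / 0.220569 = (-0.149700 + 0.030269) / 0.220569 = -0.541467
d₂ = d₁ − σ√T = -0.541467 − 0.220569 = -0.762037
e^{−rT} = e^{−0.0184·0.323} = 0.994074
N(d₁) = 0.294093,  N(d₂) = 0.223019
Call price V = S·N(d₁) − K·e^{−rT}·N(d₂) = 6.811188 − 5.963664 = 0.847523
φ(d₁) = (1/√(2π))·e^{−d₁²/2} = 0.344545
Θ = −S·φ(d₁)·σ/(2√T) − r·K·e^{−rT}·N(d₂) = −2.724559 − 0.109731 = -2.834291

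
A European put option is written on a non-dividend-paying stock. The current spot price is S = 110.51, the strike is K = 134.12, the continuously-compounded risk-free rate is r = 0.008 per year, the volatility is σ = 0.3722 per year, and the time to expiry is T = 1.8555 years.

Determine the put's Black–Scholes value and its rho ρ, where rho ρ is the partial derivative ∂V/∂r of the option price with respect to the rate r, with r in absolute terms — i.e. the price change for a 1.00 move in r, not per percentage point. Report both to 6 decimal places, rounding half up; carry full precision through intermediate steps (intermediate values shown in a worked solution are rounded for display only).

σ√T = 0.3722·√1.8555 = 0.506999
d₁ = (ln(S/K) + (r+σ²/2)T) / (σ√T) = (ln(110.51/134.12) + (0.008+0.3722²/2)·1.8555) / 0.506999 = (-0.193629 + 0.143368) / 0.506999 = -0.099135
d₂ = d₁ − σ√T = -0.099135 − 0.506999 = -0.606133
e^{−rT} = e^{−0.008·1.8555} = 0.985266
N(−d₁) = 0.539484,  N(−d₂) = 0.727787
Put price V = K·e^{−rT}·N(−d₂) − S·N(−d₁) = 96.172539 − 59.618406 = 36.554133
ρ = −K·T·e^{−rT}·N(−d₂) = -178.448146

price = 36.554133
ρ = -178.448146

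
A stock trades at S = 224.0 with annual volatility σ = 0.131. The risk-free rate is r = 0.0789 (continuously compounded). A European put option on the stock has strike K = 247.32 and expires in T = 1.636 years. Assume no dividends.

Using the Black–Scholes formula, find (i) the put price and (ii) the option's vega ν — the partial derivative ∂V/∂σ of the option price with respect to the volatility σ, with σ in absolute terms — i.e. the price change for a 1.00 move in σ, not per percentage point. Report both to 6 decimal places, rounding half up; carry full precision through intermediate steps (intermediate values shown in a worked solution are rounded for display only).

price = 11.655430
ν = 110.413104

σ√T = 0.131·√1.636 = 0.167557
d₁ = (ln(S/K) + (r+σ²/2)T) / (σ√T) = (ln(224.0/247.32) + (0.0789+0.131²/2)·1.636) / 0.167557 = (-0.099037 + 0.143118) / 0.167557 = 0.263081
d₂ = d₁ − σ√T = 0.263081 − 0.167557 = 0.095524
e^{−rT} = e^{−0.0789·1.636} = 0.878903
N(−d₁) = 0.396244,  N(−d₂) = 0.461949
Put price V = K·e^{−rT}·N(−d₂) − S·N(−d₁) = 100.414100 − 88.758670 = 11.655430
φ(d₁) = (1/√(2π))·e^{−d₁²/2} = 0.385373
ν = S·φ(d₁)·√T = 110.413104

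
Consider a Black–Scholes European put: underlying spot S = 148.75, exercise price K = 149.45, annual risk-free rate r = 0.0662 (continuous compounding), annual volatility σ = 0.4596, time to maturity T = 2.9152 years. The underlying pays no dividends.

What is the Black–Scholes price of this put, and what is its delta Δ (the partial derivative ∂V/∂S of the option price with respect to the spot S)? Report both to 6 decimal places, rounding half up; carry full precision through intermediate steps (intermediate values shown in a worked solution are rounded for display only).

price = 29.864130
Δ = -0.263593

σ√T = 0.4596·√2.9152 = 0.784719
d₁ = (ln(S/K) + (r+σ²/2)T) / (σ√T) = (ln(148.75/149.45) + (0.0662+0.4596²/2)·2.9152) / 0.784719 = (-0.004695 + 0.500878) / 0.784719 = 0.632307
d₂ = d₁ − σ√T = 0.632307 − 0.784719 = -0.152412
e^{−rT} = e^{−0.0662·2.9152} = 0.824493
N(−d₁) = 0.263593,  N(−d₂) = 0.560569
Put price V = K·e^{−rT}·N(−d₂) − S·N(−d₁) = 69.073608 − 39.209478 = 29.864130
Δ = −N(−d₁) = -0.263593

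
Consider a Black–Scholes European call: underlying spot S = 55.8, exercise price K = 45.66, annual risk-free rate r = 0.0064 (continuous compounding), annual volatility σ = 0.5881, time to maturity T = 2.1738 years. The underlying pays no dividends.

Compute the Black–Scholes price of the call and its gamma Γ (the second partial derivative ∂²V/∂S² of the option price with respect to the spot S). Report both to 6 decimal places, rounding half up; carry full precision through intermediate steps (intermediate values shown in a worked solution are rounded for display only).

σ√T = 0.5881·√2.1738 = 0.867084
d₁ = (ln(S/K) + (r+σ²/2)T) / (σ√T) = (ln(55.8/45.66) + (0.0064+0.5881²/2)·2.1738) / 0.867084 = (0.200551 + 0.389829) / 0.867084 = 0.680881
d₂ = d₁ − σ√T = 0.680881 − 0.867084 = -0.186203
e^{−rT} = e^{−0.0064·2.1738} = 0.986184
N(d₁) = 0.752027,  N(d₂) = 0.426143
Call price V = S·N(d₁) − K·e^{−rT}·N(d₂) = 41.963080 − 19.188855 = 22.774225
φ(d₁) = (1/√(2π))·e^{−d₁²/2} = 0.316403
Γ = φ(d₁) / (S·σ·√T) = 0.006540

price = 22.774225
Γ = 0.006540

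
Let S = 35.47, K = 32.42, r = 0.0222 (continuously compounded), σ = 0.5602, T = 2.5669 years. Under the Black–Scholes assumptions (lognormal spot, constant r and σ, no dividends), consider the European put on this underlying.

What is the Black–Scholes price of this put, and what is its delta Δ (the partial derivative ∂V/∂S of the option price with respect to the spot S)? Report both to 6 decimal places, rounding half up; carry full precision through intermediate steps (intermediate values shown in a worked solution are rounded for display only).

price = 9.167202
Δ = -0.270126

σ√T = 0.5602·√2.5669 = 0.897527
d₁ = (ln(S/K) + (r+σ²/2)T) / (σ√T) = (ln(35.47/32.42) + (0.0222+0.5602²/2)·2.5669) / 0.897527 = (0.089912 + 0.459763) / 0.897527 = 0.612432
d₂ = d₁ − σ√T = 0.612432 − 0.897527 = -0.285095
e^{−rT} = e^{−0.0222·2.5669} = 0.944608
N(−d₁) = 0.270126,  N(−d₂) = 0.612214
Put price V = K·e^{−rT}·N(−d₂) − S·N(−d₁) = 18.748570 − 9.581368 = 9.167202
Δ = −N(−d₁) = -0.270126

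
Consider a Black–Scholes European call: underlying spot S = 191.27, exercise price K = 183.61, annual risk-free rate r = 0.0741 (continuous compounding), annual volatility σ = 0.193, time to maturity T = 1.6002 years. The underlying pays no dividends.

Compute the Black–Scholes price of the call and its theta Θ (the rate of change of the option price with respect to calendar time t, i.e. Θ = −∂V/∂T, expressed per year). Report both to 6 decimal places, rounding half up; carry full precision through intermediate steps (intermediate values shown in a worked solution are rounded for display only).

price = 34.828121
Θ = -12.797111

σ√T = 0.193·√1.6002 = 0.244143
d₁ = (ln(S/K) + (r+σ²/2)T) / (σ√T) = (ln(191.27/183.61) + (0.0741+0.193²/2)·1.6002) / 0.244143 = (0.040872 + 0.148378) / 0.244143 = 0.775160
d₂ = d₁ − σ√T = 0.775160 − 0.244143 = 0.531016
e^{−rT} = e^{−0.0741·1.6002} = 0.888185
N(d₁) = 0.780877,  N(d₂) = 0.702296
Call price V = S·N(d₁) − K·e^{−rT}·N(d₂) = 149.358401 − 114.530280 = 34.828121
φ(d₁) = (1/√(2π))·e^{−d₁²/2} = 0.295415
Θ = −S·φ(d₁)·σ/(2√T) − r·K·e^{−rT}·N(d₂) = −4.310418 − 8.486694 = -12.797111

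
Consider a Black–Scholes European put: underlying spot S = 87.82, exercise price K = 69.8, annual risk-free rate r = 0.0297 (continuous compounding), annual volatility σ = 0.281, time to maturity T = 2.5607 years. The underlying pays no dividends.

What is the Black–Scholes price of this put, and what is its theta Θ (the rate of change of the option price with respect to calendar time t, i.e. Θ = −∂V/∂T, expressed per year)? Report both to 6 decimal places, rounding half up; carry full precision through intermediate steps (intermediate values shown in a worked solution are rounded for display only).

price = 4.939443
Θ = -1.419490

σ√T = 0.281·√2.5607 = 0.449661
d₁ = (ln(S/K) + (r+σ²/2)T) / (σ√T) = (ln(87.82/69.8) + (0.0297+0.281²/2)·2.5607) / 0.449661 = (0.229655 + 0.177151) / 0.449661 = 0.904693
d₂ = d₁ − σ√T = 0.904693 − 0.449661 = 0.455032
e^{−rT} = e^{−0.0297·2.5607} = 0.926767
N(−d₁) = 0.182814,  N(−d₂) = 0.324543
Put price V = K·e^{−rT}·N(−d₂) − S·N(−d₁) = 20.994162 − 16.054718 = 4.939443
φ(d₁) = (1/√(2π))·e^{−d₁²/2} = 0.264961
Θ = −S·φ(d₁)·σ/(2√T) + r·K·e^{−rT}·N(−d₂) = −2.043017 + 0.623527 = -1.419490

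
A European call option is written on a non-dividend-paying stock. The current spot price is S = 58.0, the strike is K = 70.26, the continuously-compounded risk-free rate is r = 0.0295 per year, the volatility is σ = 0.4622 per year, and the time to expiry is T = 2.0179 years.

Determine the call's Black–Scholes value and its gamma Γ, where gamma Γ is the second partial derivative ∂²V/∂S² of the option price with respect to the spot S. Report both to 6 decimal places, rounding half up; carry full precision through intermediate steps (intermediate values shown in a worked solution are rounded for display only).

σ√T = 0.4622·√2.0179 = 0.656568
d₁ = (ln(S/K) + (r+σ²/2)T) / (σ√T) = (ln(58.0/70.26) + (0.0295+0.4622²/2)·2.0179) / 0.656568 = (-0.191760 + 0.275069) / 0.656568 = 0.126886
d₂ = d₁ − σ√T = 0.126886 − 0.656568 = -0.529682
e^{−rT} = e^{−0.0295·2.0179} = 0.942209
N(d₁) = 0.550485,  N(d₂) = 0.298166
Call price V = S·N(d₁) − K·e^{−rT}·N(d₂) = 31.928110 − 19.738484 = 12.189626
φ(d₁) = (1/√(2π))·e^{−d₁²/2} = 0.395744
Γ = φ(d₁) / (S·σ·√T) = 0.010392

price = 12.189626
Γ = 0.010392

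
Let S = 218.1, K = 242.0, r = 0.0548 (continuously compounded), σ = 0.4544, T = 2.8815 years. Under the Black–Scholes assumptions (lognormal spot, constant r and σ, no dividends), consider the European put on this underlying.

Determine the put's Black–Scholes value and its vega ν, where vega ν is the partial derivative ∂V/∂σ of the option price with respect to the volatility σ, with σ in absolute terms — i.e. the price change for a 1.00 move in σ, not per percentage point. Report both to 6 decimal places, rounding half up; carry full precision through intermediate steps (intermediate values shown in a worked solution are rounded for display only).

price = 58.191543
ν = 133.139147

σ√T = 0.4544·√2.8815 = 0.771343
d₁ = (ln(S/K) + (r+σ²/2)T) / (σ√T) = (ln(218.1/242.0) + (0.0548+0.4544²/2)·2.8815) / 0.771343 = (-0.103984 + 0.455391) / 0.771343 = 0.455578
d₂ = d₁ − σ√T = 0.455578 − 0.771343 = -0.315765
e^{−rT} = e^{−0.0548·2.8815} = 0.853930
N(−d₁) = 0.324347,  N(−d₂) = 0.623909
Put price V = K·e^{−rT}·N(−d₂) − S·N(−d₁) = 128.931534 − 70.739991 = 58.191543
φ(d₁) = (1/√(2π))·e^{−d₁²/2} = 0.359617
ν = S·φ(d₁)·√T = 133.139147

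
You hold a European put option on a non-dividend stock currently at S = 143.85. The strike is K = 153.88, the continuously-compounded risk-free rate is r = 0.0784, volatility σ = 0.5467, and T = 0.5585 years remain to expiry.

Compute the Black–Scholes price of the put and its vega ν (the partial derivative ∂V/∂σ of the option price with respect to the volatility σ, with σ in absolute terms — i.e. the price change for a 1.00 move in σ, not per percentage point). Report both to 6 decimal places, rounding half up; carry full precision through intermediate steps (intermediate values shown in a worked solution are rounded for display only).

σ√T = 0.5467·√0.5585 = 0.408565
d₁ = (ln(S/K) + (r+σ²/2)T) / (σ√T) = (ln(143.85/153.88) + (0.0784+0.5467²/2)·0.5585) / 0.408565 = (-0.067402 + 0.127249) / 0.408565 = 0.146481
d₂ = d₁ − σ√T = 0.146481 − 0.408565 = -0.262084
e^{−rT} = e^{−0.0784·0.5585} = 0.957158
N(−d₁) = 0.441771,  N(−d₂) = 0.603372
Put price V = K·e^{−rT}·N(−d₂) − S·N(−d₁) = 88.869102 − 63.548742 = 25.320360
φ(d₁) = (1/√(2π))·e^{−d₁²/2} = 0.394685
ν = S·φ(d₁)·√T = 42.429925

price = 25.320360
ν = 42.429925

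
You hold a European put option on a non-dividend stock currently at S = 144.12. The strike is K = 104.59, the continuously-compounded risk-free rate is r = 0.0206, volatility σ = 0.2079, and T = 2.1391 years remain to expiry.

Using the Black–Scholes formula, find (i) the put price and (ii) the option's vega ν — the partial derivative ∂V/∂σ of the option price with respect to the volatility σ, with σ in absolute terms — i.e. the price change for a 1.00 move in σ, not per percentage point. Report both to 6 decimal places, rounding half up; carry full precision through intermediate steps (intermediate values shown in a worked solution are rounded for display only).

σ√T = 0.2079·√2.1391 = 0.304068
d₁ = (ln(S/K) + (r+σ²/2)T) / (σ√T) = (ln(144.12/104.59) + (0.0206+0.2079²/2)·2.1391) / 0.304068 = (0.320598 + 0.090294) / 0.304068 = 1.351319
d₂ = d₁ − σ√T = 1.351319 − 0.304068 = 1.047252
e^{−rT} = e^{−0.0206·2.1391} = 0.956891
N(−d₁) = 0.088297,  N(−d₂) = 0.147492
Put price V = K·e^{−rT}·N(−d₂) − S·N(−d₁) = 14.761158 − 12.725302 = 2.035855
φ(d₁) = (1/√(2π))·e^{−d₁²/2} = 0.160098
ν = S·φ(d₁)·√T = 33.746217

price = 2.035855
ν = 33.746217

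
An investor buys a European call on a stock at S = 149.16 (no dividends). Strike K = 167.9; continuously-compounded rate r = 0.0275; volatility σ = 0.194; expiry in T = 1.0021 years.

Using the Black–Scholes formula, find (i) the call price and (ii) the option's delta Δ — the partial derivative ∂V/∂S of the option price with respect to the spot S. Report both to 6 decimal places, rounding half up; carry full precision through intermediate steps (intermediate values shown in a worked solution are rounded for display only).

σ√T = 0.194·√1.0021 = 0.194204
d₁ = (ln(S/K) + (r+σ²/2)T) / (σ√T) = (ln(149.16/167.9) + (0.0275+0.194²/2)·1.0021) / 0.194204 = (-0.118349 + 0.046415) / 0.194204 = -0.370404
d₂ = d₁ − σ√T = -0.370404 − 0.194204 = -0.564607
e^{−rT} = e^{−0.0275·1.0021} = 0.972819
N(d₁) = 0.355541,  N(d₂) = 0.286170
Call price V = S·N(d₁) − K·e^{−rT}·N(d₂) = 53.032471 − 46.741998 = 6.290473
Δ = N(d₁) = 0.355541

price = 6.290473
Δ = 0.355541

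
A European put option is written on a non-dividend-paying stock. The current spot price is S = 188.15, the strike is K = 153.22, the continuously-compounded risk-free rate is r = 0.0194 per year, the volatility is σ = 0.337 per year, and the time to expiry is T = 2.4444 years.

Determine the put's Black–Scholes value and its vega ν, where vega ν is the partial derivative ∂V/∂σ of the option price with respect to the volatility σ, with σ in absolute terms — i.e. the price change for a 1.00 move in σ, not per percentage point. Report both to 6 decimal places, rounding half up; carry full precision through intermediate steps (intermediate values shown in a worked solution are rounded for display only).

price = 17.523250
ν = 89.033706

σ√T = 0.337·√2.4444 = 0.526885
d₁ = (ln(S/K) + (r+σ²/2)T) / (σ√T) = (ln(188.15/153.22) + (0.0194+0.337²/2)·2.4444) / 0.526885 = (0.205365 + 0.186225) / 0.526885 = 0.743217
d₂ = d₁ − σ√T = 0.743217 − 0.526885 = 0.216332
e^{−rT} = e^{−0.0194·2.4444} = 0.953685
N(−d₁) = 0.228675,  N(−d₂) = 0.414365
Put price V = K·e^{−rT}·N(−d₂) − S·N(−d₁) = 60.548476 − 43.025226 = 17.523250
φ(d₁) = (1/√(2π))·e^{−d₁²/2} = 0.302666
ν = S·φ(d₁)·√T = 89.033706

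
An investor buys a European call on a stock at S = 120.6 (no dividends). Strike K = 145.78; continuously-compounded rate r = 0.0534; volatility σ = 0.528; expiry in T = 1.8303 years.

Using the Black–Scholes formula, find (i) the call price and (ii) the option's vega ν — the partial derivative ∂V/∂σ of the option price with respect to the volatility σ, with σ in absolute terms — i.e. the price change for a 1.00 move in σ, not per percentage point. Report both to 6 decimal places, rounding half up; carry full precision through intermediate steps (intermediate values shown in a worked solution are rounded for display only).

σ√T = 0.528·√1.8303 = 0.714324
d₁ = (ln(S/K) + (r+σ²/2)T) / (σ√T) = (ln(120.6/145.78) + (0.0534+0.528²/2)·1.8303) / 0.714324 = (-0.189619 + 0.352867) / 0.714324 = 0.228535
d₂ = d₁ − σ√T = 0.228535 − 0.714324 = -0.485789
e^{−rT} = e^{−0.0534·1.8303} = 0.906886
N(d₁) = 0.590385,  N(d₂) = 0.313558
Call price V = S·N(d₁) − K·e^{−rT}·N(d₂) = 71.200402 − 41.454277 = 29.746125
φ(d₁) = (1/√(2π))·e^{−d₁²/2} = 0.388659
ν = S·φ(d₁)·√T = 63.412856

price = 29.746125
ν = 63.412856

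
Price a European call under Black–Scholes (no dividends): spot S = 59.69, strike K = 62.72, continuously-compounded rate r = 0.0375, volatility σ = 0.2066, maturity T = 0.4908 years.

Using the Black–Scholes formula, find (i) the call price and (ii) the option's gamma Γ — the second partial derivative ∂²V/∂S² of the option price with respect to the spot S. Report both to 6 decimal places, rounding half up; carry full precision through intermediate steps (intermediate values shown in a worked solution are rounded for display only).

σ√T = 0.2066·√0.4908 = 0.144738
d₁ = (ln(S/K) + (r+σ²/2)T) / (σ√T) = (ln(59.69/62.72) + (0.0375+0.2066²/2)·0.4908) / 0.144738 = (-0.049516 + 0.028880) / 0.144738 = -0.142577
d₂ = d₁ − σ√T = -0.142577 − 0.144738 = -0.287315
e^{−rT} = e^{−0.0375·0.4908} = 0.981763
N(d₁) = 0.443312,  N(d₂) = 0.386936
Call price V = S·N(d₁) − K·e^{−rT}·N(d₂) = 26.461298 − 23.826018 = 2.635281
φ(d₁) = (1/√(2π))·e^{−d₁²/2} = 0.394908
Γ = φ(d₁) / (S·σ·√T) = 0.045710

price = 2.635281
Γ = 0.045710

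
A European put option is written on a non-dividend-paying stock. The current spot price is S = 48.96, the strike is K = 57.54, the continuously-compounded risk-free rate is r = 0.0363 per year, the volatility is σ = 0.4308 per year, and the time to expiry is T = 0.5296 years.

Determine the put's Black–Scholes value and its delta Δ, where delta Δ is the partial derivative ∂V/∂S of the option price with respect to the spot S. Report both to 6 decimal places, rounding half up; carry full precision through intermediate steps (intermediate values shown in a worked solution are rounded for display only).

σ√T = 0.4308·√0.5296 = 0.313509
d₁ = (ln(S/K) + (r+σ²/2)T) / (σ√T) = (ln(48.96/57.54) + (0.0363+0.4308²/2)·0.5296) / 0.313509 = (-0.161477 + 0.068368) / 0.313509 = -0.296988
d₂ = d₁ − σ√T = -0.296988 − 0.313509 = -0.610497
e^{−rT} = e^{−0.0363·0.5296} = 0.980959
N(−d₁) = 0.616762,  N(−d₂) = 0.729234
Put price V = K·e^{−rT}·N(−d₂) − S·N(−d₁) = 41.161147 − 30.196677 = 10.964469
Δ = −N(−d₁) = -0.616762

price = 10.964469
Δ = -0.616762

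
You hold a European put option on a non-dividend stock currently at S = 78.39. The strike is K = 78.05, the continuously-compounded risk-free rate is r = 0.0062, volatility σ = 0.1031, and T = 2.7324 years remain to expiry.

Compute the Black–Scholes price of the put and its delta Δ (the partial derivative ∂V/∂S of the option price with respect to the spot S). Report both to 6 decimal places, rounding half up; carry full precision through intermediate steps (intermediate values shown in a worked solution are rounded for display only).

price = 4.482568
Δ = -0.416786

σ√T = 0.1031·√2.7324 = 0.170424
d₁ = (ln(S/K) + (r+σ²/2)T) / (σ√T) = (ln(78.39/78.05) + (0.0062+0.1031²/2)·2.7324) / 0.170424 = (0.004347 + 0.031463) / 0.170424 = 0.210122
d₂ = d₁ − σ√T = 0.210122 − 0.170424 = 0.039698
e^{−rT} = e^{−0.0062·2.7324} = 0.983202
N(−d₁) = 0.416786,  N(−d₂) = 0.484167
Put price V = K·e^{−rT}·N(−d₂) − S·N(−d₁) = 37.154451 − 32.671883 = 4.482568
Δ = −N(−d₁) = -0.416786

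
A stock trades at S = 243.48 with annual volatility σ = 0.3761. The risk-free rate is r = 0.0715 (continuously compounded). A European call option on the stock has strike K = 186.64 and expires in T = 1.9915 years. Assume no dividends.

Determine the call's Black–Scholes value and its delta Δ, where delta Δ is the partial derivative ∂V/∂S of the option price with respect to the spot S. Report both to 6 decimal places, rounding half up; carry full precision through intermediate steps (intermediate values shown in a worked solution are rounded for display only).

σ√T = 0.3761·√1.9915 = 0.530754
d₁ = (ln(S/K) + (r+σ²/2)T) / (σ√T) = (ln(243.48/186.64) + (0.0715+0.3761²/2)·1.9915) / 0.530754 = (0.265853 + 0.283242) / 0.530754 = 1.034557
d₂ = d₁ − σ√T = 1.034557 − 0.530754 = 0.503803
e^{−rT} = e^{−0.0715·1.9915} = 0.867281
N(d₁) = 0.849562,  N(d₂) = 0.692800
Call price V = S·N(d₁) − K·e^{−rT}·N(d₂) = 206.851368 − 112.143061 = 94.708306
Δ = N(d₁) = 0.849562

price = 94.708306
Δ = 0.849562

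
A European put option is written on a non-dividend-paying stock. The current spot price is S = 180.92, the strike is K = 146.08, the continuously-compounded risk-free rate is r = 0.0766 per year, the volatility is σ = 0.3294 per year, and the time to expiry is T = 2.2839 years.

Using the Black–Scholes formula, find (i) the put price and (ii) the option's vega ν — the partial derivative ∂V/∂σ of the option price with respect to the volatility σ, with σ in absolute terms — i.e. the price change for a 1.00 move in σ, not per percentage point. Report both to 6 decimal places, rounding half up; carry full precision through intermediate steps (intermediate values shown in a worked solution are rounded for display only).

σ√T = 0.3294·√2.2839 = 0.497808
d₁ = (ln(S/K) + (r+σ²/2)T) / (σ√T) = (ln(180.92/146.08) + (0.0766+0.3294²/2)·2.2839) / 0.497808 = (0.213901 + 0.298853) / 0.497808 = 1.030023
d₂ = d₁ − σ√T = 1.030023 − 0.497808 = 0.532214
e^{−rT} = e^{−0.0766·2.2839} = 0.839502
N(−d₁) = 0.151500,  N(−d₂) = 0.297289
Put price V = K·e^{−rT}·N(−d₂) − S·N(−d₁) = 36.457835 − 27.409324 = 9.048511
φ(d₁) = (1/√(2π))·e^{−d₁²/2} = 0.234708
ν = S·φ(d₁)·√T = 64.173179

price = 9.048511
ν = 64.173179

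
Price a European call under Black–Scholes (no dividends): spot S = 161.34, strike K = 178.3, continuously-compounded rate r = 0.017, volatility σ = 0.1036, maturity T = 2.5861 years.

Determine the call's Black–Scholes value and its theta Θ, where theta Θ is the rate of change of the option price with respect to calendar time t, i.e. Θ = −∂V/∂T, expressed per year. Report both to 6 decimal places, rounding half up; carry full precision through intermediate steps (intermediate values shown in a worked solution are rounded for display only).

price = 6.988790
Θ = -2.987018

σ√T = 0.1036·√2.5861 = 0.166603
d₁ = (ln(S/K) + (r+σ²/2)T) / (σ√T) = (ln(161.34/178.3) + (0.017+0.1036²/2)·2.5861) / 0.166603 = (-0.099954 + 0.057842) / 0.166603 = -0.252767
d₂ = d₁ − σ√T = -0.252767 − 0.166603 = -0.419369
e^{−rT} = e^{−0.017·2.5861} = 0.956989
N(d₁) = 0.400224,  N(d₂) = 0.337473
Call price V = S·N(d₁) − K·e^{−rT}·N(d₂) = 64.572188 − 57.583398 = 6.988790
φ(d₁) = (1/√(2π))·e^{−d₁²/2} = 0.386399
Θ = −S·φ(d₁)·σ/(2√T) − r·K·e^{−rT}·N(d₂) = −2.008101 − 0.978918 = -2.987018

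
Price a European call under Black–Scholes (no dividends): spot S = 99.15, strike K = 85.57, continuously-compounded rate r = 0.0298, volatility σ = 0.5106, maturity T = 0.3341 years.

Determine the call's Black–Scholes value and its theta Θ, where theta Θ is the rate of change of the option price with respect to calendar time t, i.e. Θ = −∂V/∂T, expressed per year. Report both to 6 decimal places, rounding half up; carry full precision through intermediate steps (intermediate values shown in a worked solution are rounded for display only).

σ√T = 0.5106·√0.3341 = 0.295134
d₁ = (ln(S/K) + (r+σ²/2)T) / (σ√T) = (ln(99.15/85.57) + (0.0298+0.5106²/2)·0.3341) / 0.295134 = (0.147299 + 0.053508) / 0.295134 = 0.680394
d₂ = d₁ − σ√T = 0.680394 − 0.295134 = 0.385260
e^{−rT} = e^{−0.0298·0.3341} = 0.990093
N(d₁) = 0.751872,  N(d₂) = 0.649978
Call price V = S·N(d₁) − K·e^{−rT}·N(d₂) = 74.548154 − 55.067583 = 19.480571
φ(d₁) = (1/√(2π))·e^{−d₁²/2} = 0.316508
Θ = −S·φ(d₁)·σ/(2√T) − r·K·e^{−rT}·N(d₂) = −13.860858 − 1.641014 = -15.501872

price = 19.480571
Θ = -15.501872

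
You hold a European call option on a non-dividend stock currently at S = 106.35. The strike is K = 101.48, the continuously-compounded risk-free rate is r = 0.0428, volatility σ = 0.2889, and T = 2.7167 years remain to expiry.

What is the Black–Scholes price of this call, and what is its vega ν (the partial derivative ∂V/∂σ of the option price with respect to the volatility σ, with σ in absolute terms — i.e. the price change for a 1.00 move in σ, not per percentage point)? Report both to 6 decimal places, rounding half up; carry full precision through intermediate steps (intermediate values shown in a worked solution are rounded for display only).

σ√T = 0.2889·√2.7167 = 0.476177
d₁ = (ln(S/K) + (r+σ²/2)T) / (σ√T) = (ln(106.35/101.48) + (0.0428+0.2889²/2)·2.7167) / 0.476177 = (0.046874 + 0.229647) / 0.476177 = 0.580710
d₂ = d₁ − σ√T = 0.580710 − 0.476177 = 0.104533
e^{−rT} = e^{−0.0428·2.7167} = 0.890231
N(d₁) = 0.719282,  N(d₂) = 0.541627
Call price V = S·N(d₁) − K·e^{−rT}·N(d₂) = 76.495652 − 48.930899 = 27.564753
φ(d₁) = (1/√(2π))·e^{−d₁²/2} = 0.337041
ν = S·φ(d₁)·√T = 59.080079

price = 27.564753
ν = 59.080079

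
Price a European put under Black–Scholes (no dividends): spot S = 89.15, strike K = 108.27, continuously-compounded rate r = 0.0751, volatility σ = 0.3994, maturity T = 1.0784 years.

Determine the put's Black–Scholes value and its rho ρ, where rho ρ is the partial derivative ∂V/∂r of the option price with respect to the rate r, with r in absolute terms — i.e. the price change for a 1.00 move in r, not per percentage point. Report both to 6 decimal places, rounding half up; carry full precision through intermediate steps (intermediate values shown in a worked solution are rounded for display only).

price = 21.440384
ρ = -73.714276

σ√T = 0.3994·√1.0784 = 0.414761
d₁ = (ln(S/K) + (r+σ²/2)T) / (σ√T) = (ln(89.15/108.27) + (0.0751+0.3994²/2)·1.0784) / 0.414761 = (-0.194308 + 0.167001) / 0.414761 = -0.065837
d₂ = d₁ − σ√T = -0.065837 − 0.414761 = -0.480598
e^{−rT} = e^{−0.0751·1.0784} = 0.922205
N(−d₁) = 0.526246,  N(−d₂) = 0.684599
Put price V = K·e^{−rT}·N(−d₂) − S·N(−d₁) = 68.355226 − 46.914842 = 21.440384
ρ = −K·T·e^{−rT}·N(−d₂) = -73.714276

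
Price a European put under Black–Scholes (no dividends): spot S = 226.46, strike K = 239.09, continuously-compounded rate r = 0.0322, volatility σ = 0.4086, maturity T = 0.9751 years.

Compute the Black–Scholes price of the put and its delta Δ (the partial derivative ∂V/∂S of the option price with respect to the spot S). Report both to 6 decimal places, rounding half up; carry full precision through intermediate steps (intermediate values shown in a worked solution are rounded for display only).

σ√T = 0.4086·√0.9751 = 0.403481
d₁ = (ln(S/K) + (r+σ²/2)T) / (σ√T) = (ln(226.46/239.09) + (0.0322+0.4086²/2)·0.9751) / 0.403481 = (-0.054272 + 0.112797) / 0.403481 = 0.145050
d₂ = d₁ − σ√T = 0.145050 − 0.403481 = -0.258431
e^{−rT} = e^{−0.0322·0.9751} = 0.969090
N(−d₁) = 0.442336,  N(−d₂) = 0.601963
Put price V = K·e^{−rT}·N(−d₂) − S·N(−d₁) = 139.474557 − 100.171341 = 39.303215
Δ = −N(−d₁) = -0.442336

price = 39.303215
Δ = -0.442336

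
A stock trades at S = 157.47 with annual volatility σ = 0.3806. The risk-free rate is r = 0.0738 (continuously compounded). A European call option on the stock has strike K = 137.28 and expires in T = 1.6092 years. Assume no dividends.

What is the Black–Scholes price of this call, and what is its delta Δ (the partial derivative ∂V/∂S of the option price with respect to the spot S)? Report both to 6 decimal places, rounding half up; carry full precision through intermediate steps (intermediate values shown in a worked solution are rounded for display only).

σ√T = 0.3806·√1.6092 = 0.482807
d₁ = (ln(S/K) + (r+σ²/2)T) / (σ√T) = (ln(157.47/137.28) + (0.0738+0.3806²/2)·1.6092) / 0.482807 = (0.137212 + 0.235310) / 0.482807 = 0.771576
d₂ = d₁ − σ√T = 0.771576 − 0.482807 = 0.288769
e^{−rT} = e^{−0.0738·1.6092} = 0.888022
N(d₁) = 0.779817,  N(d₂) = 0.613621
Call price V = S·N(d₁) − K·e^{−rT}·N(d₂) = 122.797836 − 74.805085 = 47.992751
Δ = N(d₁) = 0.779817

price = 47.992751
Δ = 0.779817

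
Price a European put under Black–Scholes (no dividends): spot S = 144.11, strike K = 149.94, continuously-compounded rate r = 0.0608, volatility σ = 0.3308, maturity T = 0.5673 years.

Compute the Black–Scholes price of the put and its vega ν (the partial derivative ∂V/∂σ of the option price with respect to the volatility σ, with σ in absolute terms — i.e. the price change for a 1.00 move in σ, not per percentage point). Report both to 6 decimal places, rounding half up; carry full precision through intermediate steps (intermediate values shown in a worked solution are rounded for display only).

price = 14.700723
ν = 43.069421

σ√T = 0.3308·√0.5673 = 0.249156
d₁ = (ln(S/K) + (r+σ²/2)T) / (σ√T) = (ln(144.11/149.94) + (0.0608+0.3308²/2)·0.5673) / 0.249156 = (-0.039658 + 0.065531) / 0.249156 = 0.103842
d₂ = d₁ − σ√T = 0.103842 − 0.249156 = -0.145314
e^{−rT} = e^{−0.0608·0.5673} = 0.966096
N(−d₁) = 0.458647,  N(−d₂) = 0.557769
Put price V = K·e^{−rT}·N(−d₂) − S·N(−d₁) = 80.796380 − 66.095657 = 14.700723
φ(d₁) = (1/√(2π))·e^{−d₁²/2} = 0.396797
ν = S·φ(d₁)·√T = 43.069421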